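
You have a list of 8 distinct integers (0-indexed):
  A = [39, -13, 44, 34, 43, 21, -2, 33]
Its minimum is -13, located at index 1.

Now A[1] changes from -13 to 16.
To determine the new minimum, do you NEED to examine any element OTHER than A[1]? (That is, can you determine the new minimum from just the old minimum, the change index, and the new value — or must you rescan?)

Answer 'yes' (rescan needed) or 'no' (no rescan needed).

Old min = -13 at index 1
Change at index 1: -13 -> 16
Index 1 WAS the min and new value 16 > old min -13. Must rescan other elements to find the new min.
Needs rescan: yes

Answer: yes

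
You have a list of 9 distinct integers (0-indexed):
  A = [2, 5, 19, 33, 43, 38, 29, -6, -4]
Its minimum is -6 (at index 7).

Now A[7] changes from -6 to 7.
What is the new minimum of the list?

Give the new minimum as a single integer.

Answer: -4

Derivation:
Old min = -6 (at index 7)
Change: A[7] -6 -> 7
Changed element WAS the min. Need to check: is 7 still <= all others?
  Min of remaining elements: -4
  New min = min(7, -4) = -4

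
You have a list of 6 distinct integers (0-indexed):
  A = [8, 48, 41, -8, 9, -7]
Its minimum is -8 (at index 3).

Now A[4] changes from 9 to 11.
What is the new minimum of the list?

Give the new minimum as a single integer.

Old min = -8 (at index 3)
Change: A[4] 9 -> 11
Changed element was NOT the old min.
  New min = min(old_min, new_val) = min(-8, 11) = -8

Answer: -8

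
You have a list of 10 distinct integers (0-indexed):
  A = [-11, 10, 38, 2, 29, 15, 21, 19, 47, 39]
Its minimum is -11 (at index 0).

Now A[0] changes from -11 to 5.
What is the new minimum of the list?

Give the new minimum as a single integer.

Answer: 2

Derivation:
Old min = -11 (at index 0)
Change: A[0] -11 -> 5
Changed element WAS the min. Need to check: is 5 still <= all others?
  Min of remaining elements: 2
  New min = min(5, 2) = 2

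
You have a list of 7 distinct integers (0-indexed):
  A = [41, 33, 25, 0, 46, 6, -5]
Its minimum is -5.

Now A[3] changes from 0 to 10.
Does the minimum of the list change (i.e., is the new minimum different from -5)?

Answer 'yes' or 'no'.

Old min = -5
Change: A[3] 0 -> 10
Changed element was NOT the min; min changes only if 10 < -5.
New min = -5; changed? no

Answer: no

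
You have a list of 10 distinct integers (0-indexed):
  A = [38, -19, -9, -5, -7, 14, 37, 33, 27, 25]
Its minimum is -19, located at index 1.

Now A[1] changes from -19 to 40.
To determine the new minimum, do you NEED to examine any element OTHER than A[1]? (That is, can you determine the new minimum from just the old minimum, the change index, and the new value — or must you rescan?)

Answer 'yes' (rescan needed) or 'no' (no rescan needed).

Old min = -19 at index 1
Change at index 1: -19 -> 40
Index 1 WAS the min and new value 40 > old min -19. Must rescan other elements to find the new min.
Needs rescan: yes

Answer: yes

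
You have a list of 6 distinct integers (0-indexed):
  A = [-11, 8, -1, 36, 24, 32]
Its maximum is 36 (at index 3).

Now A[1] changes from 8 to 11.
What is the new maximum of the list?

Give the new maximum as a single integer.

Old max = 36 (at index 3)
Change: A[1] 8 -> 11
Changed element was NOT the old max.
  New max = max(old_max, new_val) = max(36, 11) = 36

Answer: 36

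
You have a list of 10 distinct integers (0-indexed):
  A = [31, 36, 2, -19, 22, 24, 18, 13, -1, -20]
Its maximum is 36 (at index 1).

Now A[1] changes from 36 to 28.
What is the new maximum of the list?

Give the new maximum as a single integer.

Old max = 36 (at index 1)
Change: A[1] 36 -> 28
Changed element WAS the max -> may need rescan.
  Max of remaining elements: 31
  New max = max(28, 31) = 31

Answer: 31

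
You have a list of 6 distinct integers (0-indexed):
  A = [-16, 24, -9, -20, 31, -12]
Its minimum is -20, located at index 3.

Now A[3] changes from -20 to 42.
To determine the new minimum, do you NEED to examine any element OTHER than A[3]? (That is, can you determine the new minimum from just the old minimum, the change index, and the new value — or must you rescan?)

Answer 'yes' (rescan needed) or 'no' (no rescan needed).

Old min = -20 at index 3
Change at index 3: -20 -> 42
Index 3 WAS the min and new value 42 > old min -20. Must rescan other elements to find the new min.
Needs rescan: yes

Answer: yes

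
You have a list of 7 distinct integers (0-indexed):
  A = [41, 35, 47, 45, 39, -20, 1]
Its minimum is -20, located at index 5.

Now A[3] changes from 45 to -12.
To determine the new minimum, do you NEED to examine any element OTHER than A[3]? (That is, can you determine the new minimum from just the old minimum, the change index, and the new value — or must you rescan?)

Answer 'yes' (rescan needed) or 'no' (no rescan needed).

Old min = -20 at index 5
Change at index 3: 45 -> -12
Index 3 was NOT the min. New min = min(-20, -12). No rescan of other elements needed.
Needs rescan: no

Answer: no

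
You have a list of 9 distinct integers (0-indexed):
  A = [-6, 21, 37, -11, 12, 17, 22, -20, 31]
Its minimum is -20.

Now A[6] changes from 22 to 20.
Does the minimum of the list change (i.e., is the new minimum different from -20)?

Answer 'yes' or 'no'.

Old min = -20
Change: A[6] 22 -> 20
Changed element was NOT the min; min changes only if 20 < -20.
New min = -20; changed? no

Answer: no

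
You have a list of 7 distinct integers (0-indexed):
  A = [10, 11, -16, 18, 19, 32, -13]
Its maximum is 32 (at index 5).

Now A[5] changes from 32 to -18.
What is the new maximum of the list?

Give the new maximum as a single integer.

Answer: 19

Derivation:
Old max = 32 (at index 5)
Change: A[5] 32 -> -18
Changed element WAS the max -> may need rescan.
  Max of remaining elements: 19
  New max = max(-18, 19) = 19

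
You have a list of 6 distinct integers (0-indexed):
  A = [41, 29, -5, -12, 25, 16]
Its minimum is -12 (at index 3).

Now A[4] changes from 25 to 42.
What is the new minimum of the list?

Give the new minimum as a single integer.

Old min = -12 (at index 3)
Change: A[4] 25 -> 42
Changed element was NOT the old min.
  New min = min(old_min, new_val) = min(-12, 42) = -12

Answer: -12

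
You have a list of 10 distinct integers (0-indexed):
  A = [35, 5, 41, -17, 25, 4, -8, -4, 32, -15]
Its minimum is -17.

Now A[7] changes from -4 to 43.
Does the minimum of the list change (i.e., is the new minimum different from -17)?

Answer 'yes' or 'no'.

Old min = -17
Change: A[7] -4 -> 43
Changed element was NOT the min; min changes only if 43 < -17.
New min = -17; changed? no

Answer: no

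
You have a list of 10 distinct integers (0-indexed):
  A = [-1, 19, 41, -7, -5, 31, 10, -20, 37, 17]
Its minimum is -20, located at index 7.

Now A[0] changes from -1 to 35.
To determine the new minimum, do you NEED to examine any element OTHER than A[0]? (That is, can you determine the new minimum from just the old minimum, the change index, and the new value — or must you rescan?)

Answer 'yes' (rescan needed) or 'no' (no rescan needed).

Old min = -20 at index 7
Change at index 0: -1 -> 35
Index 0 was NOT the min. New min = min(-20, 35). No rescan of other elements needed.
Needs rescan: no

Answer: no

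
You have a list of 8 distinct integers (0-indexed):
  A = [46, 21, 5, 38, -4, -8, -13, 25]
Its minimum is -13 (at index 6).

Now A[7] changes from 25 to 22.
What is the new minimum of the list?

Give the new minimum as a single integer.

Old min = -13 (at index 6)
Change: A[7] 25 -> 22
Changed element was NOT the old min.
  New min = min(old_min, new_val) = min(-13, 22) = -13

Answer: -13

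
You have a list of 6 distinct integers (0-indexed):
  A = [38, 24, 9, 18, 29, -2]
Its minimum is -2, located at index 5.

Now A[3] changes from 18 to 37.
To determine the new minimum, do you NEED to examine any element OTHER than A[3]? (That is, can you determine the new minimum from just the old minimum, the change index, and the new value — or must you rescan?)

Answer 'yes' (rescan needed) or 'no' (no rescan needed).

Old min = -2 at index 5
Change at index 3: 18 -> 37
Index 3 was NOT the min. New min = min(-2, 37). No rescan of other elements needed.
Needs rescan: no

Answer: no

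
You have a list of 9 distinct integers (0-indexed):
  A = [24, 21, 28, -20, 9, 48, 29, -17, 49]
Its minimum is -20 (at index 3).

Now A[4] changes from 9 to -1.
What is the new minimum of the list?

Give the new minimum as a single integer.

Old min = -20 (at index 3)
Change: A[4] 9 -> -1
Changed element was NOT the old min.
  New min = min(old_min, new_val) = min(-20, -1) = -20

Answer: -20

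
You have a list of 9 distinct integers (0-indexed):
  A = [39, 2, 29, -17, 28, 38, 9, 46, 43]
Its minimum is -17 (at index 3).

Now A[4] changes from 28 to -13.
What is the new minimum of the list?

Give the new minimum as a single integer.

Old min = -17 (at index 3)
Change: A[4] 28 -> -13
Changed element was NOT the old min.
  New min = min(old_min, new_val) = min(-17, -13) = -17

Answer: -17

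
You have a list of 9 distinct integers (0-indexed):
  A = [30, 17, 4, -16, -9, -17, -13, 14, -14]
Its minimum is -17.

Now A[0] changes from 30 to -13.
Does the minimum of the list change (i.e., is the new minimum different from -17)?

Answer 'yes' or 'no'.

Old min = -17
Change: A[0] 30 -> -13
Changed element was NOT the min; min changes only if -13 < -17.
New min = -17; changed? no

Answer: no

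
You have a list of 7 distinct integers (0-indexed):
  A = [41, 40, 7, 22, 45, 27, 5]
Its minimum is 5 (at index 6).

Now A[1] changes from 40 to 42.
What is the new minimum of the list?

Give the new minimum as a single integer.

Old min = 5 (at index 6)
Change: A[1] 40 -> 42
Changed element was NOT the old min.
  New min = min(old_min, new_val) = min(5, 42) = 5

Answer: 5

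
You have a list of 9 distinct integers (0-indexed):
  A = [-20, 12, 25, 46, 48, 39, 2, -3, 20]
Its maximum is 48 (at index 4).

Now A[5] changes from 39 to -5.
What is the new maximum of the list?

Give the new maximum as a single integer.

Old max = 48 (at index 4)
Change: A[5] 39 -> -5
Changed element was NOT the old max.
  New max = max(old_max, new_val) = max(48, -5) = 48

Answer: 48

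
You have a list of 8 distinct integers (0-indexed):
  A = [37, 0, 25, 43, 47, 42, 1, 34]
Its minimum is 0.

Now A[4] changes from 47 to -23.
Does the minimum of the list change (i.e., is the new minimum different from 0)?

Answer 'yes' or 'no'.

Answer: yes

Derivation:
Old min = 0
Change: A[4] 47 -> -23
Changed element was NOT the min; min changes only if -23 < 0.
New min = -23; changed? yes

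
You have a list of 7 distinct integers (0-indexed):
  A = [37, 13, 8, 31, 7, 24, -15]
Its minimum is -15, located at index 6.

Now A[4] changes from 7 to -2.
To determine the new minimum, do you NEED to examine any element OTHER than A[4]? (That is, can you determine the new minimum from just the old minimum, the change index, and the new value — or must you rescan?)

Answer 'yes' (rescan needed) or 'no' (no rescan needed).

Old min = -15 at index 6
Change at index 4: 7 -> -2
Index 4 was NOT the min. New min = min(-15, -2). No rescan of other elements needed.
Needs rescan: no

Answer: no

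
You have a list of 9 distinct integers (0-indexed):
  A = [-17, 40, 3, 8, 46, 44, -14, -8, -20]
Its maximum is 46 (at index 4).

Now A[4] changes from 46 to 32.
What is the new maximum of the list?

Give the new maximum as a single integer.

Old max = 46 (at index 4)
Change: A[4] 46 -> 32
Changed element WAS the max -> may need rescan.
  Max of remaining elements: 44
  New max = max(32, 44) = 44

Answer: 44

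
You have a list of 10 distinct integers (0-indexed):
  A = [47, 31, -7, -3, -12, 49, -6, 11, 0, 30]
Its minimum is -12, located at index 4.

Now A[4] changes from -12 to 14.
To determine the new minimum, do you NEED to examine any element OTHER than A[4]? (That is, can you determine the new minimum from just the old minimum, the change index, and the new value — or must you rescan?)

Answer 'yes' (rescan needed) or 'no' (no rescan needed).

Old min = -12 at index 4
Change at index 4: -12 -> 14
Index 4 WAS the min and new value 14 > old min -12. Must rescan other elements to find the new min.
Needs rescan: yes

Answer: yes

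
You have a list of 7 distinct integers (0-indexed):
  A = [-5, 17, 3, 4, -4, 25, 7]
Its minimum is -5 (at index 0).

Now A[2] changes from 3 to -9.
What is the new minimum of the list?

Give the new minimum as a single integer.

Answer: -9

Derivation:
Old min = -5 (at index 0)
Change: A[2] 3 -> -9
Changed element was NOT the old min.
  New min = min(old_min, new_val) = min(-5, -9) = -9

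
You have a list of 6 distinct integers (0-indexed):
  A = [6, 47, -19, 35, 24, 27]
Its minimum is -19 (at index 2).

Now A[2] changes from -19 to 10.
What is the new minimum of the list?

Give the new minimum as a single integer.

Answer: 6

Derivation:
Old min = -19 (at index 2)
Change: A[2] -19 -> 10
Changed element WAS the min. Need to check: is 10 still <= all others?
  Min of remaining elements: 6
  New min = min(10, 6) = 6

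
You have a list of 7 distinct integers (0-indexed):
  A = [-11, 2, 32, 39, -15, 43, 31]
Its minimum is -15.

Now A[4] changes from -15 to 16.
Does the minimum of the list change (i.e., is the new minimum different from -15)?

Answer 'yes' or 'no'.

Answer: yes

Derivation:
Old min = -15
Change: A[4] -15 -> 16
Changed element was the min; new min must be rechecked.
New min = -11; changed? yes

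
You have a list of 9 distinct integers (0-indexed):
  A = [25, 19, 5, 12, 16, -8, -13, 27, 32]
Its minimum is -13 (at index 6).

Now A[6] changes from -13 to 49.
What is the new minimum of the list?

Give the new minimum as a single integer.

Old min = -13 (at index 6)
Change: A[6] -13 -> 49
Changed element WAS the min. Need to check: is 49 still <= all others?
  Min of remaining elements: -8
  New min = min(49, -8) = -8

Answer: -8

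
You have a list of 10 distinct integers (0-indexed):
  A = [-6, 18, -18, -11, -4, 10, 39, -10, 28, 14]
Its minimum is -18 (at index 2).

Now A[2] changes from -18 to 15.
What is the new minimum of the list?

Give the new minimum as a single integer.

Answer: -11

Derivation:
Old min = -18 (at index 2)
Change: A[2] -18 -> 15
Changed element WAS the min. Need to check: is 15 still <= all others?
  Min of remaining elements: -11
  New min = min(15, -11) = -11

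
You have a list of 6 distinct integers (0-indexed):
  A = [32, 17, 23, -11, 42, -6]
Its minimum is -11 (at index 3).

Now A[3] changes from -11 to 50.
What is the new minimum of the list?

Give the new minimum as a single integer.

Answer: -6

Derivation:
Old min = -11 (at index 3)
Change: A[3] -11 -> 50
Changed element WAS the min. Need to check: is 50 still <= all others?
  Min of remaining elements: -6
  New min = min(50, -6) = -6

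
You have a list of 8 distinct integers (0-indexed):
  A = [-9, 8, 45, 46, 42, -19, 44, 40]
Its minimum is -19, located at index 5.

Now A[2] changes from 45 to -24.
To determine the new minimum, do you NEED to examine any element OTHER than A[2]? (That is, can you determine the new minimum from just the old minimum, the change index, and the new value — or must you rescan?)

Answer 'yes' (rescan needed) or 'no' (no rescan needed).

Answer: no

Derivation:
Old min = -19 at index 5
Change at index 2: 45 -> -24
Index 2 was NOT the min. New min = min(-19, -24). No rescan of other elements needed.
Needs rescan: no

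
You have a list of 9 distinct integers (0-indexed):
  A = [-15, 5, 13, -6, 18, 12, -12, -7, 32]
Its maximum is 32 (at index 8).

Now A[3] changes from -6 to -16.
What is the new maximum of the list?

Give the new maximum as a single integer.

Old max = 32 (at index 8)
Change: A[3] -6 -> -16
Changed element was NOT the old max.
  New max = max(old_max, new_val) = max(32, -16) = 32

Answer: 32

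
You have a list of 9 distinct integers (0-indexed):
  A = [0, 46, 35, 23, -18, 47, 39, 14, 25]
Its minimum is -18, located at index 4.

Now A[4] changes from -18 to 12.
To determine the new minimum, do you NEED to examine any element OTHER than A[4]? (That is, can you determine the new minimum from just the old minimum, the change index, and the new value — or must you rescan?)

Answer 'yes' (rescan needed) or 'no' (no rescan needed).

Answer: yes

Derivation:
Old min = -18 at index 4
Change at index 4: -18 -> 12
Index 4 WAS the min and new value 12 > old min -18. Must rescan other elements to find the new min.
Needs rescan: yes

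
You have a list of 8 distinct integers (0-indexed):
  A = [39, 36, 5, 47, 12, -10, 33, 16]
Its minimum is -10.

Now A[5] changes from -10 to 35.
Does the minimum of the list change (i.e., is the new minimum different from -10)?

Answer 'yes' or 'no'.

Answer: yes

Derivation:
Old min = -10
Change: A[5] -10 -> 35
Changed element was the min; new min must be rechecked.
New min = 5; changed? yes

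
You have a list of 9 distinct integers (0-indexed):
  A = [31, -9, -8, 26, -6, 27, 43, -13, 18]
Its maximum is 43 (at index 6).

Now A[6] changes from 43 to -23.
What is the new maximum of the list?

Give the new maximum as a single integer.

Answer: 31

Derivation:
Old max = 43 (at index 6)
Change: A[6] 43 -> -23
Changed element WAS the max -> may need rescan.
  Max of remaining elements: 31
  New max = max(-23, 31) = 31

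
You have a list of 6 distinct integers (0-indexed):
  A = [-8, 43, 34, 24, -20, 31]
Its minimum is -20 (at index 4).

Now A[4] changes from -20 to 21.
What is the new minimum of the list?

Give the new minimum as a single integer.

Old min = -20 (at index 4)
Change: A[4] -20 -> 21
Changed element WAS the min. Need to check: is 21 still <= all others?
  Min of remaining elements: -8
  New min = min(21, -8) = -8

Answer: -8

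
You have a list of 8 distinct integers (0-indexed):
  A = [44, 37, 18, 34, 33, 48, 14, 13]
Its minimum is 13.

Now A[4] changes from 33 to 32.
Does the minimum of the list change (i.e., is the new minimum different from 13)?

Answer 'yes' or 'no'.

Old min = 13
Change: A[4] 33 -> 32
Changed element was NOT the min; min changes only if 32 < 13.
New min = 13; changed? no

Answer: no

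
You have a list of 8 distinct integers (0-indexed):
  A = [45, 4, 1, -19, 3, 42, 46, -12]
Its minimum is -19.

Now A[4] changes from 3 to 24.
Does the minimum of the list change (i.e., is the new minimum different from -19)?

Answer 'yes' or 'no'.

Old min = -19
Change: A[4] 3 -> 24
Changed element was NOT the min; min changes only if 24 < -19.
New min = -19; changed? no

Answer: no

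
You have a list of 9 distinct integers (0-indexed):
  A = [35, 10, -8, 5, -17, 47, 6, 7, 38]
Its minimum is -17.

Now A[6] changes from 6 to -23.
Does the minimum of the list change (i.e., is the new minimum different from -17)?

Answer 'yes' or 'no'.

Answer: yes

Derivation:
Old min = -17
Change: A[6] 6 -> -23
Changed element was NOT the min; min changes only if -23 < -17.
New min = -23; changed? yes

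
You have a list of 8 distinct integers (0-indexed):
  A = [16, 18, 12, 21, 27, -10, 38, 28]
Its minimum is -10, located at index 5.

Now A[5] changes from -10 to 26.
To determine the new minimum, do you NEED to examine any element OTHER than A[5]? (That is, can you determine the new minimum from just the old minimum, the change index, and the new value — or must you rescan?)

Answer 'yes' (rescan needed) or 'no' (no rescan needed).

Old min = -10 at index 5
Change at index 5: -10 -> 26
Index 5 WAS the min and new value 26 > old min -10. Must rescan other elements to find the new min.
Needs rescan: yes

Answer: yes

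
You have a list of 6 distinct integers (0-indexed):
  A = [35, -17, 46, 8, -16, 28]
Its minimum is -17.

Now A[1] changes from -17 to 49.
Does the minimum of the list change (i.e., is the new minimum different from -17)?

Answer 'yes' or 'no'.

Answer: yes

Derivation:
Old min = -17
Change: A[1] -17 -> 49
Changed element was the min; new min must be rechecked.
New min = -16; changed? yes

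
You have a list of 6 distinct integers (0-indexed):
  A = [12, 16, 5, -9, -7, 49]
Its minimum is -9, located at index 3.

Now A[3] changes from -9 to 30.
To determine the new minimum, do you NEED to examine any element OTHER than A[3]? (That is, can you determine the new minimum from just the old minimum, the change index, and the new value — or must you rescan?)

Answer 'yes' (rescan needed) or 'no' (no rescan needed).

Answer: yes

Derivation:
Old min = -9 at index 3
Change at index 3: -9 -> 30
Index 3 WAS the min and new value 30 > old min -9. Must rescan other elements to find the new min.
Needs rescan: yes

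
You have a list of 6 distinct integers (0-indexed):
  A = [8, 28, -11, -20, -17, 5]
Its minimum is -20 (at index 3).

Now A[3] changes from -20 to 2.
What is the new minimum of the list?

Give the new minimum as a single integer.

Old min = -20 (at index 3)
Change: A[3] -20 -> 2
Changed element WAS the min. Need to check: is 2 still <= all others?
  Min of remaining elements: -17
  New min = min(2, -17) = -17

Answer: -17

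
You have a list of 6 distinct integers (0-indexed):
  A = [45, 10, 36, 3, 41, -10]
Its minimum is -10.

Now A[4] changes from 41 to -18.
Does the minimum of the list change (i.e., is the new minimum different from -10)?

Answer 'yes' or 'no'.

Old min = -10
Change: A[4] 41 -> -18
Changed element was NOT the min; min changes only if -18 < -10.
New min = -18; changed? yes

Answer: yes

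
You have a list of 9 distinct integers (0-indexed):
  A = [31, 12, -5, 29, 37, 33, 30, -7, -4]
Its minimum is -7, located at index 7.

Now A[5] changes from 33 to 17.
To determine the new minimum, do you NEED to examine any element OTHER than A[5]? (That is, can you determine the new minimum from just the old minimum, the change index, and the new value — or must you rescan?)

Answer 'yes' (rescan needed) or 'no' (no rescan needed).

Answer: no

Derivation:
Old min = -7 at index 7
Change at index 5: 33 -> 17
Index 5 was NOT the min. New min = min(-7, 17). No rescan of other elements needed.
Needs rescan: no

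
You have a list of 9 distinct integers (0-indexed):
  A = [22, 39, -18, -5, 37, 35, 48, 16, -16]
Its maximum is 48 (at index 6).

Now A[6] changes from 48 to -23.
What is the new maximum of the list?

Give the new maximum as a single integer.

Answer: 39

Derivation:
Old max = 48 (at index 6)
Change: A[6] 48 -> -23
Changed element WAS the max -> may need rescan.
  Max of remaining elements: 39
  New max = max(-23, 39) = 39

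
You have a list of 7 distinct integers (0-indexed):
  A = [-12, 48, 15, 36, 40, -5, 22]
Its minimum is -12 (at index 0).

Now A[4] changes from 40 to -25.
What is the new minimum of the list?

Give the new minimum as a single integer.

Old min = -12 (at index 0)
Change: A[4] 40 -> -25
Changed element was NOT the old min.
  New min = min(old_min, new_val) = min(-12, -25) = -25

Answer: -25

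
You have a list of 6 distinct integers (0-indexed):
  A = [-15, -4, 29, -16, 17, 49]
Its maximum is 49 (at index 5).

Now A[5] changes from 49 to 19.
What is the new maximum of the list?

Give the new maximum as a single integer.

Answer: 29

Derivation:
Old max = 49 (at index 5)
Change: A[5] 49 -> 19
Changed element WAS the max -> may need rescan.
  Max of remaining elements: 29
  New max = max(19, 29) = 29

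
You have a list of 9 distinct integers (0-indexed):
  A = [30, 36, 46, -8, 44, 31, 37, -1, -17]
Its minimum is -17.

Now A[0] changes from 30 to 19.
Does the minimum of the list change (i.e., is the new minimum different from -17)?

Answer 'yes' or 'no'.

Answer: no

Derivation:
Old min = -17
Change: A[0] 30 -> 19
Changed element was NOT the min; min changes only if 19 < -17.
New min = -17; changed? no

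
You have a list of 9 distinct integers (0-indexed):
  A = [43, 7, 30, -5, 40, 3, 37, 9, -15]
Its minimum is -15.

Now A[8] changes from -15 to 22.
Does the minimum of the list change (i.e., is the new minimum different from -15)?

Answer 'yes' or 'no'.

Answer: yes

Derivation:
Old min = -15
Change: A[8] -15 -> 22
Changed element was the min; new min must be rechecked.
New min = -5; changed? yes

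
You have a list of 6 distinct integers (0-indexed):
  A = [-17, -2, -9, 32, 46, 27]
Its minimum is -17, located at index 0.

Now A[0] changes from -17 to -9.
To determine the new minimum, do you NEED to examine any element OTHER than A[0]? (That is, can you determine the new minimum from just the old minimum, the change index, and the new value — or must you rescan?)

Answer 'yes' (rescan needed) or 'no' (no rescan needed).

Old min = -17 at index 0
Change at index 0: -17 -> -9
Index 0 WAS the min and new value -9 > old min -17. Must rescan other elements to find the new min.
Needs rescan: yes

Answer: yes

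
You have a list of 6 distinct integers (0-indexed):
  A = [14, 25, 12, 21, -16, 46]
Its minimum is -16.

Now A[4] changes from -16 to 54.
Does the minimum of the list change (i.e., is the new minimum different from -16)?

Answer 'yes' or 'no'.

Old min = -16
Change: A[4] -16 -> 54
Changed element was the min; new min must be rechecked.
New min = 12; changed? yes

Answer: yes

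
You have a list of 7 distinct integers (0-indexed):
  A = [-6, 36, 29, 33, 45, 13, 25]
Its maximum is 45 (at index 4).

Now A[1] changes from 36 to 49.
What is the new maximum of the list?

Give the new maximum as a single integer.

Old max = 45 (at index 4)
Change: A[1] 36 -> 49
Changed element was NOT the old max.
  New max = max(old_max, new_val) = max(45, 49) = 49

Answer: 49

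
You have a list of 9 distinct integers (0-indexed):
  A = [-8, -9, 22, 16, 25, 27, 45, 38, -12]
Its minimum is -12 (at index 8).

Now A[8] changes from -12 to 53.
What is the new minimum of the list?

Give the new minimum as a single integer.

Answer: -9

Derivation:
Old min = -12 (at index 8)
Change: A[8] -12 -> 53
Changed element WAS the min. Need to check: is 53 still <= all others?
  Min of remaining elements: -9
  New min = min(53, -9) = -9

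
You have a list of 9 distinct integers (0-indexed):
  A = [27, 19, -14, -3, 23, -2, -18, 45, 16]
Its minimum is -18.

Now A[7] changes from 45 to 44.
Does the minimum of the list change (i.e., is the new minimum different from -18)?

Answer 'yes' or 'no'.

Answer: no

Derivation:
Old min = -18
Change: A[7] 45 -> 44
Changed element was NOT the min; min changes only if 44 < -18.
New min = -18; changed? no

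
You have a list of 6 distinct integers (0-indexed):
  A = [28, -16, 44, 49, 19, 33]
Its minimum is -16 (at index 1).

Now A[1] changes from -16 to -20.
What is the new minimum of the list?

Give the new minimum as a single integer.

Old min = -16 (at index 1)
Change: A[1] -16 -> -20
Changed element WAS the min. Need to check: is -20 still <= all others?
  Min of remaining elements: 19
  New min = min(-20, 19) = -20

Answer: -20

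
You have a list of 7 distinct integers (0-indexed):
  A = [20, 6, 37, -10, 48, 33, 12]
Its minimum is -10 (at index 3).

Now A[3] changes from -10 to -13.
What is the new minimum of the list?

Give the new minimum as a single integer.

Answer: -13

Derivation:
Old min = -10 (at index 3)
Change: A[3] -10 -> -13
Changed element WAS the min. Need to check: is -13 still <= all others?
  Min of remaining elements: 6
  New min = min(-13, 6) = -13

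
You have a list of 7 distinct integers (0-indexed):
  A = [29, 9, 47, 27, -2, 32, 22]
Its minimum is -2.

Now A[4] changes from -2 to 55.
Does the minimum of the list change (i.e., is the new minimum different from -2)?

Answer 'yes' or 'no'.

Answer: yes

Derivation:
Old min = -2
Change: A[4] -2 -> 55
Changed element was the min; new min must be rechecked.
New min = 9; changed? yes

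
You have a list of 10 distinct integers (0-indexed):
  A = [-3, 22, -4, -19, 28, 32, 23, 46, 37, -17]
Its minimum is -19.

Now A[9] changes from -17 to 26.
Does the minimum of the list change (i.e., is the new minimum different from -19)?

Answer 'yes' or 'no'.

Answer: no

Derivation:
Old min = -19
Change: A[9] -17 -> 26
Changed element was NOT the min; min changes only if 26 < -19.
New min = -19; changed? no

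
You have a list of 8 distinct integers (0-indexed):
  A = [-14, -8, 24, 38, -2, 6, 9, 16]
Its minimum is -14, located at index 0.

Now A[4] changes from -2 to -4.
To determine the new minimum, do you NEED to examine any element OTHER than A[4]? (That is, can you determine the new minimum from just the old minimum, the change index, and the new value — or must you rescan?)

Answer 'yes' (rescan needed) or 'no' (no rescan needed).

Old min = -14 at index 0
Change at index 4: -2 -> -4
Index 4 was NOT the min. New min = min(-14, -4). No rescan of other elements needed.
Needs rescan: no

Answer: no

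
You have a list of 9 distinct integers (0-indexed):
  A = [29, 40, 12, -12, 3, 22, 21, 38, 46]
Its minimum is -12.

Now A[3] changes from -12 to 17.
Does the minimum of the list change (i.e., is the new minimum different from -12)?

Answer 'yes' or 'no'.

Answer: yes

Derivation:
Old min = -12
Change: A[3] -12 -> 17
Changed element was the min; new min must be rechecked.
New min = 3; changed? yes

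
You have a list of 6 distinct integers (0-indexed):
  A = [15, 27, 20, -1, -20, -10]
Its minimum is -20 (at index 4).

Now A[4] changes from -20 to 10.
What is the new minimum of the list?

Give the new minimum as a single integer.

Answer: -10

Derivation:
Old min = -20 (at index 4)
Change: A[4] -20 -> 10
Changed element WAS the min. Need to check: is 10 still <= all others?
  Min of remaining elements: -10
  New min = min(10, -10) = -10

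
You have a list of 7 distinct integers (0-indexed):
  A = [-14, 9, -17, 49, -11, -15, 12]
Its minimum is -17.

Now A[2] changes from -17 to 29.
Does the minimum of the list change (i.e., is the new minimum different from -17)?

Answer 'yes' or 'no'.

Answer: yes

Derivation:
Old min = -17
Change: A[2] -17 -> 29
Changed element was the min; new min must be rechecked.
New min = -15; changed? yes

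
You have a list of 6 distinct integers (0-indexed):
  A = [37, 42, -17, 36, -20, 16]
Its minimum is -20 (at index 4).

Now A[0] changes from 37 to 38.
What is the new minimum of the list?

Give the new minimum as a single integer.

Old min = -20 (at index 4)
Change: A[0] 37 -> 38
Changed element was NOT the old min.
  New min = min(old_min, new_val) = min(-20, 38) = -20

Answer: -20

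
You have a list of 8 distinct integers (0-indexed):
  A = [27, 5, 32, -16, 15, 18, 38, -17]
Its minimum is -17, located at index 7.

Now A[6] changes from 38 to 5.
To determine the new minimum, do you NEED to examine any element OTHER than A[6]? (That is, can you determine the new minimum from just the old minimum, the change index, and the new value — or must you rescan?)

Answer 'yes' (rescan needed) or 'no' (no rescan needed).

Answer: no

Derivation:
Old min = -17 at index 7
Change at index 6: 38 -> 5
Index 6 was NOT the min. New min = min(-17, 5). No rescan of other elements needed.
Needs rescan: no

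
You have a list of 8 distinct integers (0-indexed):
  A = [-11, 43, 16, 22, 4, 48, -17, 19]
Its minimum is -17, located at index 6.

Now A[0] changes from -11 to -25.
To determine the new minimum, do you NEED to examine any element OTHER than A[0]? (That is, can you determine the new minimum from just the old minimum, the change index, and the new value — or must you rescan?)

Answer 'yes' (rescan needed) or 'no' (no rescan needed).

Old min = -17 at index 6
Change at index 0: -11 -> -25
Index 0 was NOT the min. New min = min(-17, -25). No rescan of other elements needed.
Needs rescan: no

Answer: no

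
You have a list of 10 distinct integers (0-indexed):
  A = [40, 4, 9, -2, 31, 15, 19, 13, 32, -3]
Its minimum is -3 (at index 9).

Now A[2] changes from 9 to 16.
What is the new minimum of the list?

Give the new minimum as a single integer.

Old min = -3 (at index 9)
Change: A[2] 9 -> 16
Changed element was NOT the old min.
  New min = min(old_min, new_val) = min(-3, 16) = -3

Answer: -3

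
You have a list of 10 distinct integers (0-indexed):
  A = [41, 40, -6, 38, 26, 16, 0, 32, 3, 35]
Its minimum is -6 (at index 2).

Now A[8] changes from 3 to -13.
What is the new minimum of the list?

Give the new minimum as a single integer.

Old min = -6 (at index 2)
Change: A[8] 3 -> -13
Changed element was NOT the old min.
  New min = min(old_min, new_val) = min(-6, -13) = -13

Answer: -13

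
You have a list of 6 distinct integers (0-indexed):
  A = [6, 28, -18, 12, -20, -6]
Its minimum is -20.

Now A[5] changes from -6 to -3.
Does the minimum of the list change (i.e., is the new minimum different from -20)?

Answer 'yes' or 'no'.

Answer: no

Derivation:
Old min = -20
Change: A[5] -6 -> -3
Changed element was NOT the min; min changes only if -3 < -20.
New min = -20; changed? no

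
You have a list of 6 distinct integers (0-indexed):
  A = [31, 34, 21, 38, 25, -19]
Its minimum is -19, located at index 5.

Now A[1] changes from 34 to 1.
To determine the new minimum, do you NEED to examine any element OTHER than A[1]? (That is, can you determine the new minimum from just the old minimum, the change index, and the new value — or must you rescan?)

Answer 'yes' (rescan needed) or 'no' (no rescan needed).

Old min = -19 at index 5
Change at index 1: 34 -> 1
Index 1 was NOT the min. New min = min(-19, 1). No rescan of other elements needed.
Needs rescan: no

Answer: no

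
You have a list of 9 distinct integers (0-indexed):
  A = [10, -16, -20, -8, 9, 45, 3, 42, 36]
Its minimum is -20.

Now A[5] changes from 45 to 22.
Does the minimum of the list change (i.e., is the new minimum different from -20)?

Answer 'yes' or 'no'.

Answer: no

Derivation:
Old min = -20
Change: A[5] 45 -> 22
Changed element was NOT the min; min changes only if 22 < -20.
New min = -20; changed? no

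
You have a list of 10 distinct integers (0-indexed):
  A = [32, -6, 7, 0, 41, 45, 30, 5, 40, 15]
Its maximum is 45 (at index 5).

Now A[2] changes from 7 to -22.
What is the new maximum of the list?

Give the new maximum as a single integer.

Old max = 45 (at index 5)
Change: A[2] 7 -> -22
Changed element was NOT the old max.
  New max = max(old_max, new_val) = max(45, -22) = 45

Answer: 45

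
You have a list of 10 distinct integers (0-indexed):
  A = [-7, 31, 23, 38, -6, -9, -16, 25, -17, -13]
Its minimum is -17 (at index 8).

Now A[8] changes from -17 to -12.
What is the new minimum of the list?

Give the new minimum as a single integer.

Answer: -16

Derivation:
Old min = -17 (at index 8)
Change: A[8] -17 -> -12
Changed element WAS the min. Need to check: is -12 still <= all others?
  Min of remaining elements: -16
  New min = min(-12, -16) = -16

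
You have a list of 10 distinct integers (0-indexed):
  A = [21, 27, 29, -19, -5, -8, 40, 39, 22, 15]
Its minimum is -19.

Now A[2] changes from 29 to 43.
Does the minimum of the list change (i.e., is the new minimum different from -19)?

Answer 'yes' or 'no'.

Old min = -19
Change: A[2] 29 -> 43
Changed element was NOT the min; min changes only if 43 < -19.
New min = -19; changed? no

Answer: no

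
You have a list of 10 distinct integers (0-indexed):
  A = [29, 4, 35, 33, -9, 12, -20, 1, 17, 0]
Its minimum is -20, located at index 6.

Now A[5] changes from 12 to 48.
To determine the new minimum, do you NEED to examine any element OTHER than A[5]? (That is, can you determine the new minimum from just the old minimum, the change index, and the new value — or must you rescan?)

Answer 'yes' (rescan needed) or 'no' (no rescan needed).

Answer: no

Derivation:
Old min = -20 at index 6
Change at index 5: 12 -> 48
Index 5 was NOT the min. New min = min(-20, 48). No rescan of other elements needed.
Needs rescan: no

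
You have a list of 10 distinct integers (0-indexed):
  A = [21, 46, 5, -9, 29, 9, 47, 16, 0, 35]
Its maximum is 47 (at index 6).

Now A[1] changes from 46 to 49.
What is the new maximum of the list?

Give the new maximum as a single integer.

Answer: 49

Derivation:
Old max = 47 (at index 6)
Change: A[1] 46 -> 49
Changed element was NOT the old max.
  New max = max(old_max, new_val) = max(47, 49) = 49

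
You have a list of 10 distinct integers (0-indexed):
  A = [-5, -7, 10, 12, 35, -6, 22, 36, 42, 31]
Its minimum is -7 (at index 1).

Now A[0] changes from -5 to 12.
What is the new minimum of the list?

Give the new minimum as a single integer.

Old min = -7 (at index 1)
Change: A[0] -5 -> 12
Changed element was NOT the old min.
  New min = min(old_min, new_val) = min(-7, 12) = -7

Answer: -7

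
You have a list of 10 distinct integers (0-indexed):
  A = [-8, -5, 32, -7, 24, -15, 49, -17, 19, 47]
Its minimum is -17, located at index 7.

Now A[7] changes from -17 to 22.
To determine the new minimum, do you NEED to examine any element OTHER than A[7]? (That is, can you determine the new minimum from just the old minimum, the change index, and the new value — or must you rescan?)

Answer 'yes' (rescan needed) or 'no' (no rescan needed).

Answer: yes

Derivation:
Old min = -17 at index 7
Change at index 7: -17 -> 22
Index 7 WAS the min and new value 22 > old min -17. Must rescan other elements to find the new min.
Needs rescan: yes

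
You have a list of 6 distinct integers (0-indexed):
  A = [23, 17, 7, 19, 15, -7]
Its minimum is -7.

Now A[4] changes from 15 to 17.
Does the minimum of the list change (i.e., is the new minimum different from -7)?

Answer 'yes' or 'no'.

Answer: no

Derivation:
Old min = -7
Change: A[4] 15 -> 17
Changed element was NOT the min; min changes only if 17 < -7.
New min = -7; changed? no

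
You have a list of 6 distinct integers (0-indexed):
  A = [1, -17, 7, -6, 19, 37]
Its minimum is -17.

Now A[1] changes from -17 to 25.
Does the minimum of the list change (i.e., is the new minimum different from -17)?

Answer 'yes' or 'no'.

Answer: yes

Derivation:
Old min = -17
Change: A[1] -17 -> 25
Changed element was the min; new min must be rechecked.
New min = -6; changed? yes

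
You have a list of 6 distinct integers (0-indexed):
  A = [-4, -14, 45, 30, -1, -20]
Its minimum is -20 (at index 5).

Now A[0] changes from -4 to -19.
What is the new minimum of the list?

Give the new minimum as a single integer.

Answer: -20

Derivation:
Old min = -20 (at index 5)
Change: A[0] -4 -> -19
Changed element was NOT the old min.
  New min = min(old_min, new_val) = min(-20, -19) = -20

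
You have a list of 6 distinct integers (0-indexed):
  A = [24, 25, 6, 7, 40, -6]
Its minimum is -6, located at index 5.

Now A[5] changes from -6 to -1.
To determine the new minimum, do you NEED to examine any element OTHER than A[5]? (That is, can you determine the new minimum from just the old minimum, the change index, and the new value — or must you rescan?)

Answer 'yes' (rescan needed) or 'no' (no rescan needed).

Old min = -6 at index 5
Change at index 5: -6 -> -1
Index 5 WAS the min and new value -1 > old min -6. Must rescan other elements to find the new min.
Needs rescan: yes

Answer: yes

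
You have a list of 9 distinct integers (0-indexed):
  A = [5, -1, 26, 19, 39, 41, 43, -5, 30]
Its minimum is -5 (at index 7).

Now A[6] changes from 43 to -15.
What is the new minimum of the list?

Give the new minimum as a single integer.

Answer: -15

Derivation:
Old min = -5 (at index 7)
Change: A[6] 43 -> -15
Changed element was NOT the old min.
  New min = min(old_min, new_val) = min(-5, -15) = -15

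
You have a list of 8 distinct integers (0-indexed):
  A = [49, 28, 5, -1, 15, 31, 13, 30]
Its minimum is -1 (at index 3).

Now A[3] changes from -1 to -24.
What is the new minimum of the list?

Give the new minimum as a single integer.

Old min = -1 (at index 3)
Change: A[3] -1 -> -24
Changed element WAS the min. Need to check: is -24 still <= all others?
  Min of remaining elements: 5
  New min = min(-24, 5) = -24

Answer: -24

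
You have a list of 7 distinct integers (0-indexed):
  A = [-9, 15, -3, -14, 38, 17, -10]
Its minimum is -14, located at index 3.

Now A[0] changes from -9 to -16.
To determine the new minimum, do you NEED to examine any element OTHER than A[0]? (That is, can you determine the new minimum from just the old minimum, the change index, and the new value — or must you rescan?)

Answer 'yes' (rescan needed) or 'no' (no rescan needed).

Old min = -14 at index 3
Change at index 0: -9 -> -16
Index 0 was NOT the min. New min = min(-14, -16). No rescan of other elements needed.
Needs rescan: no

Answer: no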